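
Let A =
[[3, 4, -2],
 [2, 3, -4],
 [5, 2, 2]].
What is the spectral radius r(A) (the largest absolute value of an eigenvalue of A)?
r(A) ≈ 6.1942

The eigenvalues of A are the roots of its characteristic polynomial. With M = A (coefficients from the trace, the sum of principal 2x2 minors, and det A):
  p(λ) = det(λ I - M) = λ^3 - 8λ^2 + 31λ + 32.
No integer candidate from the rational root theorem (±divisors of 32) is a root, so the roots are irrational. The cubic discriminant is Δ = -162620 < 0, so there is one real root and a complex-conjugate pair. p(-1) = -8 and p(0) = 32 have opposite signs, so a root lies in (-1, 0); Newton's method refines it to λ ≈ -0.834. Dividing out (λ - (-0.834)) leaves approximately λ^2 - 8.834λ + 38.3679. For λ^2 - 8.834λ + 38.3679 the discriminant is -75.4313. It is negative, so the remaining roots are the complex-conjugate pair λ ≈ 4.417 ± 4.3426i. Their product equals the constant term, so |λ|^2 ≈ 38.3679 and |λ| ≈ 6.1942.
Thus the eigenvalues (to 4 decimals) are -0.834 (modulus 0.834); 4.417 ± 4.3426i (modulus 6.1942). The spectral radius is the largest modulus: r(A) ≈ 6.1942. (Cross-check: r(A) ≤ ||A||_2 ≈ 8.1411; equality holds whenever A is normal, though it can also hold for some non-normal A.)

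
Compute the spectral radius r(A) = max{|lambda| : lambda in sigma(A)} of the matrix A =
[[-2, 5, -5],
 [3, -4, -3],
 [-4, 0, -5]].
r(A) = (4 + sqrt(116))/2 ≈ 7.3852

The eigenvalues of A are the roots of its characteristic polynomial. With M = A (coefficients from the trace, the sum of principal 2x2 minors, and det A):
  p(λ) = det(λ I - M) = λ^3 + 11λ^2 + 3λ - 175.
By the rational root theorem any rational root is an integer divisor of 175. Testing λ = -7: p(-7) = -343 + 539 - 21 - 175 = 0, so λ = -7 is a root. Dividing out (λ + 7) leaves p(λ) = (λ + 7)(λ^2 + 4λ - 25). For λ^2 + 4λ - 25 the discriminant is 116. It is nonnegative but not a perfect square, so the roots are real and irrational: λ = (-4 ± sqrt(116))/2 ≈ 3.3852, -7.3852.
Thus the eigenvalues (to 4 decimals) are 3.3852 (modulus 3.3852); -7.3852 (modulus 7.3852); -7 (modulus 7). The spectral radius is the largest modulus: r(A) = (4 + sqrt(116))/2 ≈ 7.3852. (Cross-check: r(A) ≤ ||A||_2 ≈ 9.0588; equality holds whenever A is normal, though it can also hold for some non-normal A.)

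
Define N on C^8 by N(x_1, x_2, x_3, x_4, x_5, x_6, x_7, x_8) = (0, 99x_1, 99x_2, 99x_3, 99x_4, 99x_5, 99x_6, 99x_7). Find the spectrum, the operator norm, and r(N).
sigma(N) = {0}; ||N|| = 99; r(N) = 0. (N is nilpotent with N^8 = 0.)

On C^8, N is a strictly lower-triangular matrix with 99 on the subdiagonal and zeros elsewhere, so its characteristic polynomial is lambda^8 and every eigenvalue is 0: sigma(N) = {0}. For the operator norm, N e_i = 99e_{i+1} for i = 1, ..., 7 and N e_8 = 0, so the singular values of N are 99 (with multiplicity 7) and 0; hence ||N|| = 99. The spectral radius r(N) = max|lambda| = 0. Note ||N|| > r(N) — characteristic of non-normal nilpotent operators. Indeed N^8 = 0.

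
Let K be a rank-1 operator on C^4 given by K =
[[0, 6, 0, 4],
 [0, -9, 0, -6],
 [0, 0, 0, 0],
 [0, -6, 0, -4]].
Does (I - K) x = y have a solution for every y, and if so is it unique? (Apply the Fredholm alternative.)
(I - K) is invertible (det(I - K) = 14 ≠ 0), so for every y in C^4 the equation (I - K) x = y has a unique solution.

K has rank 1, so it is an outer product K = u v^T: every row of K is a multiple of one row vector. Reading off the entries, u = (-2, 3, 0, 2) and v = (0, -3, 0, -2) (row i of K equals u_i·v^T). A rank-one matrix u v^T satisfies K u = u (v·u) and kills the (3)-dimensional subspace v^⊥, so its characteristic polynomial is lambda^3 (lambda - v·u) with v·u = tr K = -13. Hence the eigenvalues of I - K are 1 (multiplicity 3) and 1 - (-13) = 14, so det(I - K) = 14. (Direct check: I - K =
[[1, -6, 0, -4],
 [0, 10, 0, 6],
 [0, 0, 1, 0],
 [0, 6, 0, 5]]
has determinant 14.) The finite-dimensional Fredholm alternative says: either (I - K) is invertible, or ker(I - K) ≠ {0} and then range(I - K) = ker((I - K)^*)^⊥, with dim ker(I - K) = dim ker((I - K)^*). Since det(I - K) ≠ 0, 1 is not an eigenvalue of K and ker(I - K) = {0}, so we are in the first case: for every y there is a unique x = (I - K)^(-1) y. Explicitly, by the Sherman–Morrison formula, (I - u v^T)^(-1) = I + u v^T/(1 - v·u), i.e. (I - K)^(-1) = I + K/(14).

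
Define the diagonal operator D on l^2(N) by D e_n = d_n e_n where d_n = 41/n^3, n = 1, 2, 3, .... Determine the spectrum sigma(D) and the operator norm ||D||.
sigma(D) = {41/n^3 : n ≥ 1} ∪ {0}; ||D|| = 41

A bounded diagonal operator on l^2 with diagonal entries d_n has spectrum equal to the closure of {d_n : n ≥ 1}: every d_n is an eigenvalue (with eigenvector e_n), so {d_n} ⊂ sigma(D); the spectrum is closed, so its closure is too; and for lambda not in the closure, (D - lambda I) has bounded inverse (the diagonal entries 1/(d_n - lambda) are bounded). For our sequence d_n = 41/n^3, n = 1, 2, 3, ...:
  - {d_n} = {41/n^3 : n ≥ 1}; the only limit point is 0
  - closure = {41/n^3 : n ≥ 1} ∪ {0}
For the norm: a diagonal operator has ||D|| = sup_n |d_n|. Here d_n = 41/n^3 is positive and decreasing, so sup_n |d_n| = d_1 = 41. So ||D|| = 41.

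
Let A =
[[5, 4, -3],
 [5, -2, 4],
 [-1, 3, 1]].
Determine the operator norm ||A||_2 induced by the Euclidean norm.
||A||_2 ≈ 7.2864 (= sqrt(largest eigenvalue of A^T A))

||A||_2 = sigma_max(A) = sqrt(lambda_max(A^T A)). Form the symmetric matrix M = A^T A =
[[51, 7, 4],
 [7, 29, -17],
 [4, -17, 26]].
Its characteristic polynomial (trace, sum of principal 2x2 minors, determinant of M give the coefficients) is
  p(λ) = det(λ I - M) = λ^3 - 106λ^2 + 3205λ - 21025.
No integer candidate from the rational root theorem (±divisors of 21025) is a root, so the roots are irrational. The cubic discriminant is Δ = 200118425 > 0, so there are three distinct real roots. p(9) = -37 and p(10) = 1425 have opposite signs, so a root lies in (9, 10); Newton's method refines it to λ ≈ 9.0241. p(43) = 303 and p(44) = -37 have opposite signs, so a root lies in (43, 44); Newton's method refines it to λ ≈ 43.8837. p(53) = -37 and p(54) = 413 have opposite signs, so a root lies in (53, 54); Newton's method refines it to λ ≈ 53.0923. Check (Vieta): the three roots sum to 106, matching tr M = 106.
So the eigenvalues of A^T A are ≈ 9.0241, 43.8837, 53.0923 (all ≥ 0, as they must be for A^T A). The largest is λ_max ≈ 53.0923, hence ||A||_2 = sqrt(λ_max) ≈ 7.2864.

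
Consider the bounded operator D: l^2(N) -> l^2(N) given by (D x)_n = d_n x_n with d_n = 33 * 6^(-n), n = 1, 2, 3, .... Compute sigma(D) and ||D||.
sigma(D) = {33 * 6^(-n) : n ≥ 1} ∪ {0}; ||D|| = 11/2

A bounded diagonal operator on l^2 with diagonal entries d_n has spectrum equal to the closure of {d_n : n ≥ 1}: every d_n is an eigenvalue (with eigenvector e_n), so {d_n} ⊂ sigma(D); the spectrum is closed, so its closure is too; and for lambda not in the closure, (D - lambda I) has bounded inverse (the diagonal entries 1/(d_n - lambda) are bounded). For our sequence d_n = 33 * 6^(-n), n = 1, 2, 3, ...:
  - {d_n} = {33 * 6^(-n) : n ≥ 1}; the only limit point is 0
  - closure = {33 * 6^(-n) : n ≥ 1} ∪ {0}
For the norm: a diagonal operator has ||D|| = sup_n |d_n|. Here d_n = 33 * 6^(-n) is positive and decreasing, so sup_n |d_n| = d_1 = 33/6 = 11/2. So ||D|| = 11/2.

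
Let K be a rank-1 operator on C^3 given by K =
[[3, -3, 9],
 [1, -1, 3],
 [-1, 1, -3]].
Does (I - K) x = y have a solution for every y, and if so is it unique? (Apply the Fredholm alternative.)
(I - K) is invertible (det(I - K) = 2 ≠ 0), so for every y in C^3 the equation (I - K) x = y has a unique solution.

K has rank 1, so it is an outer product K = u v^T: every row of K is a multiple of one row vector. Reading off the entries, u = (-3, -1, 1) and v = (-1, 1, -3) (row i of K equals u_i·v^T). A rank-one matrix u v^T satisfies K u = u (v·u) and kills the (2)-dimensional subspace v^⊥, so its characteristic polynomial is lambda^2 (lambda - v·u) with v·u = tr K = -1. Hence the eigenvalues of I - K are 1 (multiplicity 2) and 1 - (-1) = 2, so det(I - K) = 2. (Direct check: I - K =
[[-2, 3, -9],
 [-1, 2, -3],
 [1, -1, 4]]
has determinant 2.) The finite-dimensional Fredholm alternative says: either (I - K) is invertible, or ker(I - K) ≠ {0} and then range(I - K) = ker((I - K)^*)^⊥, with dim ker(I - K) = dim ker((I - K)^*). Since det(I - K) ≠ 0, 1 is not an eigenvalue of K and ker(I - K) = {0}, so we are in the first case: for every y there is a unique x = (I - K)^(-1) y. Explicitly, by the Sherman–Morrison formula, (I - u v^T)^(-1) = I + u v^T/(1 - v·u), i.e. (I - K)^(-1) = I + K/(2).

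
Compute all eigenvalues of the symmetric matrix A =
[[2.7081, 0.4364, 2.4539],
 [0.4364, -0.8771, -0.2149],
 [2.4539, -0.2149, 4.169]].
sigma(A) ≈ {-1, 1, 6}

A is real symmetric, so its spectrum consists of real eigenvalues. Expanding the characteristic polynomial of the displayed matrix gives
  det(λ I - A) = p(λ) = λ^3 + (-6)λ^2 + (-1)λ + (6).
Solving p(λ) = 0 yields eigenvalues ≈ -1, 1, 6. (A is shown rounded to 4 decimals, so these recover the underlying integer eigenvalues to within that precision.)
Verification: the trace of A = 6 equals the sum of eigenvalues 6, and det(A) ≈ -6.0002 matches the eigenvalue product -6.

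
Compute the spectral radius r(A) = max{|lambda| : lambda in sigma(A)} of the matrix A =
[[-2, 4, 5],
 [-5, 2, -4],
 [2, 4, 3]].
r(A) ≈ 6.4896

The eigenvalues of A are the roots of its characteristic polynomial. With M = A (coefficients from the trace, the sum of principal 2x2 minors, and det A):
  p(λ) = det(λ I - M) = λ^3 - 3λ^2 + 22λ + 136.
No integer candidate from the rational root theorem (±divisors of 136) is a root, so the roots are irrational. The cubic discriminant is Δ = -684508 < 0, so there is one real root and a complex-conjugate pair. p(-4) = -64 and p(-3) = 16 have opposite signs, so a root lies in (-4, -3); Newton's method refines it to λ ≈ -3.2292. Dividing out (λ - (-3.2292)) leaves approximately λ^2 - 6.2292λ + 42.1155. For λ^2 - 6.2292λ + 42.1155 the discriminant is -129.6588. It is negative, so the remaining roots are the complex-conjugate pair λ ≈ 3.1146 ± 5.6934i. Their product equals the constant term, so |λ|^2 ≈ 42.1155 and |λ| ≈ 6.4896.
Thus the eigenvalues (to 4 decimals) are -3.2292 (modulus 3.2292); 3.1146 ± 5.6934i (modulus 6.4896). The spectral radius is the largest modulus: r(A) ≈ 6.4896. (Cross-check: r(A) ≤ ||A||_2 ≈ 8.3376; equality holds whenever A is normal, though it can also hold for some non-normal A.)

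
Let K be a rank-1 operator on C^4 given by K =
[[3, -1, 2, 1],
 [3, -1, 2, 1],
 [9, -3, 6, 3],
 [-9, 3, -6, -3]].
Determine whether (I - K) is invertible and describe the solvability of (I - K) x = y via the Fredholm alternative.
(I - K) is invertible (det(I - K) = -4 ≠ 0), so for every y in C^4 the equation (I - K) x = y has a unique solution.

K has rank 1, so it is an outer product K = u v^T: every row of K is a multiple of one row vector. Reading off the entries, u = (-1, -1, -3, 3) and v = (-3, 1, -2, -1) (row i of K equals u_i·v^T). A rank-one matrix u v^T satisfies K u = u (v·u) and kills the (3)-dimensional subspace v^⊥, so its characteristic polynomial is lambda^3 (lambda - v·u) with v·u = tr K = 5. Hence the eigenvalues of I - K are 1 (multiplicity 3) and 1 - (5) = -4, so det(I - K) = -4. (Direct check: I - K =
[[-2, 1, -2, -1],
 [-3, 2, -2, -1],
 [-9, 3, -5, -3],
 [9, -3, 6, 4]]
has determinant -4.) The finite-dimensional Fredholm alternative says: either (I - K) is invertible, or ker(I - K) ≠ {0} and then range(I - K) = ker((I - K)^*)^⊥, with dim ker(I - K) = dim ker((I - K)^*). Since det(I - K) ≠ 0, 1 is not an eigenvalue of K and ker(I - K) = {0}, so we are in the first case: for every y there is a unique x = (I - K)^(-1) y. Explicitly, by the Sherman–Morrison formula, (I - u v^T)^(-1) = I + u v^T/(1 - v·u), i.e. (I - K)^(-1) = I + K/(-4).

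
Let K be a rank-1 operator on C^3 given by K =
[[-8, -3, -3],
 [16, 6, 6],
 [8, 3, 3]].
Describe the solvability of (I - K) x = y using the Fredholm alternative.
(I - K) is singular (det(I - K) = 0, i.e. 1 ∈ sigma(K)). (I - K) x = y is solvable iff y ⊥ ker((I - K)^*) = span{(-8, -3, -3)}, i.e. iff -8y_1 - 3y_2 - 3y_3 = 0. When solvable, the solutions are x = y + c·(1, -2, -1), c arbitrary (ker(I - K) = span{(1, -2, -1)}, dimension 1).

K has rank 1, so it is an outer product K = u v^T: every row of K is a multiple of one row vector. Reading off the entries, u = (1, -2, -1) and v = (-8, -3, -3) (row i of K equals u_i·v^T). A rank-one matrix u v^T satisfies K u = u (v·u) and kills the (2)-dimensional subspace v^⊥, so its characteristic polynomial is lambda^2 (lambda - v·u) with v·u = tr K = 1. Hence the eigenvalues of I - K are 1 (multiplicity 2) and 1 - (1) = 0, so det(I - K) = 0. (Direct check: I - K =
[[9, 3, 3],
 [-16, -5, -6],
 [-8, -3, -2]]
has determinant 0.) So 1 is an eigenvalue of K and (I - K) is not invertible. The finite-dimensional Fredholm alternative says: either (I - K) is invertible, or ker(I - K) ≠ {0} and then range(I - K) = ker((I - K)^*)^⊥, with dim ker(I - K) = dim ker((I - K)^*). We are in the second case, so we need both kernels. Kernel of I - K: (I - K) u = u - u (v·u) = u - u = 0, so ker(I - K) = span{u} = span{(1, -2, -1)} (it is exactly 1-dimensional because rank(I - K) = 2). Kernel of the adjoint: K is real, so (I - K)^* = I - K^T = I - v u^T, and (I - v u^T) v = v - v (u·v) = 0; hence ker((I - K)^*) = span{v} = span{(-8, -3, -3)}. Therefore (I - K) x = y is solvable iff <y, v> = 0, i.e. iff -8y_1 - 3y_2 - 3y_3 = 0. When this holds, K y = u (v·y) = 0, so (I - K) y = y and x = y is a particular solution; the full solution set is the line x = y + c·u = y + c·(1, -2, -1), c ∈ C.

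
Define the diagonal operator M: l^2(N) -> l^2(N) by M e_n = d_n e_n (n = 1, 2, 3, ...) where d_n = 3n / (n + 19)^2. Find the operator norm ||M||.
||M|| = 3/76 (attained at n = 19)

For M diagonal, ||M|| = sup_n |d_n|. Treat f(x) = 3x / (x + 19)^2 for real x > 0. By the quotient rule, f'(x) = 3(19 - x)/(x + 19)^3, which is positive for x < 19 and negative for x > 19. So f has a unique maximum at x = 19, and since 19 is a positive integer, the supremum over n ≥ 1 is attained at n = 19: d_19 = 3·19/(19 + 19)^2 = 3·19/1444 = 3/76. Hence ||M|| = 3/76.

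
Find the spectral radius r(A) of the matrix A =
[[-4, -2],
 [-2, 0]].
r(A) = (4 + sqrt(32))/2 ≈ 4.8284

The eigenvalues of A are the roots of its characteristic polynomial. With M = A (coefficients from the trace and determinant):
  p(λ) = det(λ I - M) = λ^2 + 4λ - 4.
For λ^2 + 4λ - 4 the discriminant is 32. It is nonnegative but not a perfect square, so the roots are real and irrational: λ = (-4 ± sqrt(32))/2 ≈ 0.8284, -4.8284.
Thus the eigenvalues (to 4 decimals) are 0.8284 (modulus 0.8284); -4.8284 (modulus 4.8284). The spectral radius is the largest modulus: r(A) = (4 + sqrt(32))/2 ≈ 4.8284. (Cross-check: r(A) ≤ ||A||_2 ≈ 4.8284; equality holds whenever A is normal, though it can also hold for some non-normal A.)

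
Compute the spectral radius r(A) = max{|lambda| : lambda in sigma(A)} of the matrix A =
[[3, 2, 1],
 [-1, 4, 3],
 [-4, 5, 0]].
r(A) ≈ 4.9819

The eigenvalues of A are the roots of its characteristic polynomial. With M = A (coefficients from the trace, the sum of principal 2x2 minors, and det A):
  p(λ) = det(λ I - M) = λ^3 - 7λ^2 + 3λ + 58.
No integer candidate from the rational root theorem (±divisors of 58) is a root, so the roots are irrational. The cubic discriminant is Δ = -32843 < 0, so there is one real root and a complex-conjugate pair. p(-3) = -41 and p(-2) = 16 have opposite signs, so a root lies in (-3, -2); Newton's method refines it to λ ≈ -2.3369. Dividing out (λ - (-2.3369)) leaves approximately λ^2 - 9.3369λ + 24.8193. For λ^2 - 9.3369λ + 24.8193 the discriminant is -12.0997. It is negative, so the remaining roots are the complex-conjugate pair λ ≈ 4.6684 ± 1.7392i. Their product equals the constant term, so |λ|^2 ≈ 24.8193 and |λ| ≈ 4.9819.
Thus the eigenvalues (to 4 decimals) are -2.3369 (modulus 2.3369); 4.6684 ± 1.7392i (modulus 4.9819). The spectral radius is the largest modulus: r(A) ≈ 4.9819. (Cross-check: r(A) ≤ ||A||_2 ≈ 7.6726; equality holds whenever A is normal, though it can also hold for some non-normal A.)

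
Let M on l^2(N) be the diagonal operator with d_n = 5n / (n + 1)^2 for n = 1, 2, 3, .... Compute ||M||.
||M|| = 5/4 (attained at n = 1)

For M diagonal, ||M|| = sup_n |d_n|. Treat f(x) = 5x / (x + 1)^2 for real x > 0. By the quotient rule, f'(x) = 5(1 - x)/(x + 1)^3, which is positive for x < 1 and negative for x > 1. So f has a unique maximum at x = 1, and since 1 is a positive integer, the supremum over n ≥ 1 is attained at n = 1: d_1 = 5·1/(1 + 1)^2 = 5·1/4 = 5/4. Hence ||M|| = 5/4.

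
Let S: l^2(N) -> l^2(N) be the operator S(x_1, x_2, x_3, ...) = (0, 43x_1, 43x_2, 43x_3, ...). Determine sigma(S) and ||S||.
sigma(S) = closed disk {z in C : |z| ≤ 43}; ||S|| = 43

Note S = 43·U where U is the unit right shift (U x)_k = x_{k-1} (with x_0 := 0); so ||S|| = 43||U|| and sigma(S) = 43·sigma(U). ||S x||^2 = sum_{k≥1} |43x_k|^2 = 1849||x||^2, so ||S|| = 43 and sigma(S) ⊂ {|z| ≤ 43}. For any |lambda| < 43, the equation (S - lambda I) x = 0 forces x_1 = 0, then 43x_k = lambda x_{k+1} ⇒ x = 0, so S has no eigenvalues. But (S - lambda I) is not surjective for |lambda| < 43: solving (S - lambda I) x = e_1 would require x_n proportional to (lambda/43)^(-n), which is not in l^2. So every |lambda| < 43 lies in the residual spectrum. The boundary |lambda| = 43 is in the approximate point spectrum (the spectrum is closed). Hence sigma(S) is the closed disk of radius 43.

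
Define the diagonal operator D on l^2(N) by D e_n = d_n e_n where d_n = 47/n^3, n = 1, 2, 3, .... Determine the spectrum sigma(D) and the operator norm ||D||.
sigma(D) = {47/n^3 : n ≥ 1} ∪ {0}; ||D|| = 47

A bounded diagonal operator on l^2 with diagonal entries d_n has spectrum equal to the closure of {d_n : n ≥ 1}: every d_n is an eigenvalue (with eigenvector e_n), so {d_n} ⊂ sigma(D); the spectrum is closed, so its closure is too; and for lambda not in the closure, (D - lambda I) has bounded inverse (the diagonal entries 1/(d_n - lambda) are bounded). For our sequence d_n = 47/n^3, n = 1, 2, 3, ...:
  - {d_n} = {47/n^3 : n ≥ 1}; the only limit point is 0
  - closure = {47/n^3 : n ≥ 1} ∪ {0}
For the norm: a diagonal operator has ||D|| = sup_n |d_n|. Here d_n = 47/n^3 is positive and decreasing, so sup_n |d_n| = d_1 = 47. So ||D|| = 47.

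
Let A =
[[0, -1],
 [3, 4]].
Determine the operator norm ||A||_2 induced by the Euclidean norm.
||A||_2 = sqrt((26 + sqrt(640))/2) ≈ 5.0645 (= sqrt(largest eigenvalue of A^T A))

||A||_2 = sigma_max(A) = sqrt(lambda_max(A^T A)). Form the symmetric matrix M = A^T A =
[[9, 12],
 [12, 17]].
Its characteristic polynomial (trace, determinant of M give the coefficients) is
  p(λ) = det(λ I - M) = λ^2 - 26λ + 9.
For λ^2 - 26λ + 9 the discriminant is 640. It is nonnegative but not a perfect square, so the roots are real and irrational: λ = (26 ± sqrt(640))/2 ≈ 25.6491, 0.3509.
So the eigenvalues of A^T A are ≈ 0.3509, 25.6491 (all ≥ 0, as they must be for A^T A). The largest is λ_max = (26 + sqrt(640))/2 ≈ 25.6491, hence ||A||_2 = sqrt(λ_max) = sqrt((26 + sqrt(640))/2) ≈ 5.0645.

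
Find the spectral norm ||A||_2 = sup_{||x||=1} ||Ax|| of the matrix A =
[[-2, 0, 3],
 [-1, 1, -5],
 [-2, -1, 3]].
||A||_2 ≈ 6.772 (= sqrt(largest eigenvalue of A^T A))

||A||_2 = sigma_max(A) = sqrt(lambda_max(A^T A)). Form the symmetric matrix M = A^T A =
[[9, 1, -7],
 [1, 2, -8],
 [-7, -8, 43]].
Its characteristic polynomial (trace, sum of principal 2x2 minors, determinant of M give the coefficients) is
  p(λ) = det(λ I - M) = λ^3 - 54λ^2 + 377λ - 169.
No integer candidate from the rational root theorem (±divisors of 169) is a root, so the roots are irrational. The cubic discriminant is Δ = 154829857 > 0, so there are three distinct real roots. p(0) = -169 and p(1) = 155 have opposite signs, so a root lies in (0, 1); Newton's method refines it to λ ≈ 0.4811. p(7) = 167 and p(8) = -97 have opposite signs, so a root lies in (7, 8); Newton's method refines it to λ ≈ 7.6592. p(45) = -1429 and p(46) = 245 have opposite signs, so a root lies in (45, 46); Newton's method refines it to λ ≈ 45.8596. Check (Vieta): the three roots sum to 54, matching tr M = 54.
So the eigenvalues of A^T A are ≈ 0.4811, 7.6592, 45.8596 (all ≥ 0, as they must be for A^T A). The largest is λ_max ≈ 45.8596, hence ||A||_2 = sqrt(λ_max) ≈ 6.772.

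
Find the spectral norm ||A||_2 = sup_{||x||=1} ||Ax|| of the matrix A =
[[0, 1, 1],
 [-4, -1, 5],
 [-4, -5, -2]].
||A||_2 ≈ 7.3987 (= sqrt(largest eigenvalue of A^T A))

||A||_2 = sigma_max(A) = sqrt(lambda_max(A^T A)). Form the symmetric matrix M = A^T A =
[[32, 24, -12],
 [24, 27, 6],
 [-12, 6, 30]].
Its characteristic polynomial (trace, sum of principal 2x2 minors, determinant of M give the coefficients) is
  p(λ) = det(λ I - M) = λ^3 - 89λ^2 + 1878λ - 144.
No integer candidate from the rational root theorem (±divisors of 144) is a root, so the roots are irrational. The cubic discriminant is Δ = 1469105604 > 0, so there are three distinct real roots. p(0) = -144 and p(1) = 1646 have opposite signs, so a root lies in (0, 1); Newton's method refines it to λ ≈ 0.077. p(34) = 128 and p(35) = -564 have opposite signs, so a root lies in (34, 35); Newton's method refines it to λ ≈ 34.1819. p(54) = -792 and p(55) = 296 have opposite signs, so a root lies in (54, 55); Newton's method refines it to λ ≈ 54.7411. Check (Vieta): the three roots sum to 89, matching tr M = 89.
So the eigenvalues of A^T A are ≈ 0.077, 34.1819, 54.7411 (all ≥ 0, as they must be for A^T A). The largest is λ_max ≈ 54.7411, hence ||A||_2 = sqrt(λ_max) ≈ 7.3987.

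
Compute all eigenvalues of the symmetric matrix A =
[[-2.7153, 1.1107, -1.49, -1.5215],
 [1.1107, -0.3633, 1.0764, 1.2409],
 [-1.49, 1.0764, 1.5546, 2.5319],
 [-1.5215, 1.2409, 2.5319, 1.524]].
sigma(A) ≈ {-4, -1, 0, 5}

A is real symmetric, so its spectrum consists of real eigenvalues. Expanding the characteristic polynomial of the displayed matrix gives
  det(λ I - A) = p(λ) = λ^4 + (0)λ^3 + (-21)λ^2 + (-20)λ + (0).
Solving p(λ) = 0 yields eigenvalues ≈ -4, -1, 0, 5. (A is shown rounded to 4 decimals, so these recover the underlying integer eigenvalues to within that precision.)
Verification: the trace of A = 0 equals the sum of eigenvalues 0, and det(A) ≈ -0.0008 matches the eigenvalue product 0.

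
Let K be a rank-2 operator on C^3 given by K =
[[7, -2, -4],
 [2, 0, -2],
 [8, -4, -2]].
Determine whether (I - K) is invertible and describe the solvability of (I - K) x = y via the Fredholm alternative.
(I - K) is invertible (det(I - K) = 10 ≠ 0), so for every y in C^3 the equation (I - K) x = y has a unique solution.

K has rank 2 and factors as K = U V^T = u1 v1^T + u2 v2^T with u1 = (-3, -1, -3), v1 = (-2, 0, 2), u2 = (1, 0, 2), v2 = (1, -2, 2) (multiplying out reproduces the displayed K). The nonzero eigenvalues of U V^T coincide with those of the 2 x 2 matrix G = V^T U = [[v1·u1, v1·u2], [v2·u1, v2·u2]] = [[0, 2], [-7, 5]], and by the Sylvester determinant identity det(I_3 - U V^T) = det(I_2 - V^T U) = det([[1, -2], [7, -4]]) = (1)(-4) - (-2)(7) = 10. (Direct check: I - K =
[[-6, 2, 4],
 [-2, 1, 2],
 [-8, 4, 3]]
has determinant 10.) The finite-dimensional Fredholm alternative says: either (I - K) is invertible, or ker(I - K) ≠ {0} and then range(I - K) = ker((I - K)^*)^⊥, with dim ker(I - K) = dim ker((I - K)^*). Since det(I - K) ≠ 0, 1 is not an eigenvalue of K and ker(I - K) = {0}, so we are in the first case: for every y there is a unique x = (I - K)^(-1) y. (Explicitly, by the Woodbury identity, (I - U V^T)^(-1) = I + U (I_2 - G)^(-1) V^T.)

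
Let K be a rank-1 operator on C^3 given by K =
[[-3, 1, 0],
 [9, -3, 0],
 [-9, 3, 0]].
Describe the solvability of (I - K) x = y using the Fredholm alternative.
(I - K) is invertible (det(I - K) = 7 ≠ 0), so for every y in C^3 the equation (I - K) x = y has a unique solution.

K has rank 1, so it is an outer product K = u v^T: every row of K is a multiple of one row vector. Reading off the entries, u = (-1, 3, -3) and v = (3, -1, 0) (row i of K equals u_i·v^T). A rank-one matrix u v^T satisfies K u = u (v·u) and kills the (2)-dimensional subspace v^⊥, so its characteristic polynomial is lambda^2 (lambda - v·u) with v·u = tr K = -6. Hence the eigenvalues of I - K are 1 (multiplicity 2) and 1 - (-6) = 7, so det(I - K) = 7. (Direct check: I - K =
[[4, -1, 0],
 [-9, 4, 0],
 [9, -3, 1]]
has determinant 7.) The finite-dimensional Fredholm alternative says: either (I - K) is invertible, or ker(I - K) ≠ {0} and then range(I - K) = ker((I - K)^*)^⊥, with dim ker(I - K) = dim ker((I - K)^*). Since det(I - K) ≠ 0, 1 is not an eigenvalue of K and ker(I - K) = {0}, so we are in the first case: for every y there is a unique x = (I - K)^(-1) y. Explicitly, by the Sherman–Morrison formula, (I - u v^T)^(-1) = I + u v^T/(1 - v·u), i.e. (I - K)^(-1) = I + K/(7).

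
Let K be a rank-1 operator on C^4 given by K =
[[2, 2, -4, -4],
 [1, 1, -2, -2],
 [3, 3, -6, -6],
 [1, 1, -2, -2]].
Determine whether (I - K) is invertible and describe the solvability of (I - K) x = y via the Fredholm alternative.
(I - K) is invertible (det(I - K) = 6 ≠ 0), so for every y in C^4 the equation (I - K) x = y has a unique solution.

K has rank 1, so it is an outer product K = u v^T: every row of K is a multiple of one row vector. Reading off the entries, u = (2, 1, 3, 1) and v = (1, 1, -2, -2) (row i of K equals u_i·v^T). A rank-one matrix u v^T satisfies K u = u (v·u) and kills the (3)-dimensional subspace v^⊥, so its characteristic polynomial is lambda^3 (lambda - v·u) with v·u = tr K = -5. Hence the eigenvalues of I - K are 1 (multiplicity 3) and 1 - (-5) = 6, so det(I - K) = 6. (Direct check: I - K =
[[-1, -2, 4, 4],
 [-1, 0, 2, 2],
 [-3, -3, 7, 6],
 [-1, -1, 2, 3]]
has determinant 6.) The finite-dimensional Fredholm alternative says: either (I - K) is invertible, or ker(I - K) ≠ {0} and then range(I - K) = ker((I - K)^*)^⊥, with dim ker(I - K) = dim ker((I - K)^*). Since det(I - K) ≠ 0, 1 is not an eigenvalue of K and ker(I - K) = {0}, so we are in the first case: for every y there is a unique x = (I - K)^(-1) y. Explicitly, by the Sherman–Morrison formula, (I - u v^T)^(-1) = I + u v^T/(1 - v·u), i.e. (I - K)^(-1) = I + K/(6).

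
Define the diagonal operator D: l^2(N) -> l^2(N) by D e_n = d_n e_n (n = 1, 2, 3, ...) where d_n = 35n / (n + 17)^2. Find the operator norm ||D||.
||D|| = 35/68 (attained at n = 17)

For D diagonal, ||D|| = sup_n |d_n|. Treat f(x) = 35x / (x + 17)^2 for real x > 0. By the quotient rule, f'(x) = 35(17 - x)/(x + 17)^3, which is positive for x < 17 and negative for x > 17. So f has a unique maximum at x = 17, and since 17 is a positive integer, the supremum over n ≥ 1 is attained at n = 17: d_17 = 35·17/(17 + 17)^2 = 35·17/1156 = 35/68. Hence ||D|| = 35/68.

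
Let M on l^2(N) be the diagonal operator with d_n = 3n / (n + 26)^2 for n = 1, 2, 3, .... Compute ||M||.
||M|| = 3/104 (attained at n = 26)

For M diagonal, ||M|| = sup_n |d_n|. Treat f(x) = 3x / (x + 26)^2 for real x > 0. By the quotient rule, f'(x) = 3(26 - x)/(x + 26)^3, which is positive for x < 26 and negative for x > 26. So f has a unique maximum at x = 26, and since 26 is a positive integer, the supremum over n ≥ 1 is attained at n = 26: d_26 = 3·26/(26 + 26)^2 = 3·26/2704 = 3/104. Hence ||M|| = 3/104.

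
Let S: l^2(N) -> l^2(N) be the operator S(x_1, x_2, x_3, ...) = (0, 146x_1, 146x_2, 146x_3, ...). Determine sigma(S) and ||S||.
sigma(S) = closed disk {z in C : |z| ≤ 146}; ||S|| = 146

Note S = 146·U where U is the unit right shift (U x)_k = x_{k-1} (with x_0 := 0); so ||S|| = 146||U|| and sigma(S) = 146·sigma(U). ||S x||^2 = sum_{k≥1} |146x_k|^2 = 21316||x||^2, so ||S|| = 146 and sigma(S) ⊂ {|z| ≤ 146}. For any |lambda| < 146, the equation (S - lambda I) x = 0 forces x_1 = 0, then 146x_k = lambda x_{k+1} ⇒ x = 0, so S has no eigenvalues. But (S - lambda I) is not surjective for |lambda| < 146: solving (S - lambda I) x = e_1 would require x_n proportional to (lambda/146)^(-n), which is not in l^2. So every |lambda| < 146 lies in the residual spectrum. The boundary |lambda| = 146 is in the approximate point spectrum (the spectrum is closed). Hence sigma(S) is the closed disk of radius 146.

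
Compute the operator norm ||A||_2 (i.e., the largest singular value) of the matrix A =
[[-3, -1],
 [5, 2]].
||A||_2 = sqrt((39 + sqrt(1517))/2) ≈ 6.2429 (= sqrt(largest eigenvalue of A^T A))

||A||_2 = sigma_max(A) = sqrt(lambda_max(A^T A)). Form the symmetric matrix M = A^T A =
[[34, 13],
 [13, 5]].
Its characteristic polynomial (trace, determinant of M give the coefficients) is
  p(λ) = det(λ I - M) = λ^2 - 39λ + 1.
For λ^2 - 39λ + 1 the discriminant is 1517. It is nonnegative but not a perfect square, so the roots are real and irrational: λ = (39 ± sqrt(1517))/2 ≈ 38.9743, 0.0257.
So the eigenvalues of A^T A are ≈ 0.0257, 38.9743 (all ≥ 0, as they must be for A^T A). The largest is λ_max = (39 + sqrt(1517))/2 ≈ 38.9743, hence ||A||_2 = sqrt(λ_max) = sqrt((39 + sqrt(1517))/2) ≈ 6.2429.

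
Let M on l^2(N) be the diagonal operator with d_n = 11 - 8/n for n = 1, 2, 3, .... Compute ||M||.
||M|| = 11

For a diagonal operator on l^2 with entries d_n, ||M|| = sup_n |d_n|. Here d_1 = 3, d_2 = 7, ..., and d_n = 11 - 8/n increases monotonically toward 11. All terms lie in [3, 11), so |d_n| = d_n and the supremum is the limit 11, which is not attained by any individual d_n. Hence ||M|| = 11.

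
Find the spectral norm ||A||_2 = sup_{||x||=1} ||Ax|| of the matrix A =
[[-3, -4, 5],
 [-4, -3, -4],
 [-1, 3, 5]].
||A||_2 ≈ 8.214 (= sqrt(largest eigenvalue of A^T A))

||A||_2 = sigma_max(A) = sqrt(lambda_max(A^T A)). Form the symmetric matrix M = A^T A =
[[26, 21, -4],
 [21, 34, 7],
 [-4, 7, 66]].
Its characteristic polynomial (trace, sum of principal 2x2 minors, determinant of M give the coefficients) is
  p(λ) = det(λ I - M) = λ^3 - 126λ^2 + 4338λ - 26244.
No integer candidate from the rational root theorem (±divisors of 26244) is a root, so the roots are irrational. The cubic discriminant is Δ = 1840415904 > 0, so there are three distinct real roots. p(7) = -1709 and p(8) = 908 have opposite signs, so a root lies in (7, 8); Newton's method refines it to λ ≈ 7.644. p(50) = 656 and p(51) = -81 have opposite signs, so a root lies in (50, 51); Newton's method refines it to λ ≈ 50.8866. p(67) = -449 and p(68) = 548 have opposite signs, so a root lies in (67, 68); Newton's method refines it to λ ≈ 67.4695. Check (Vieta): the three roots sum to 126, matching tr M = 126.
So the eigenvalues of A^T A are ≈ 7.644, 50.8866, 67.4695 (all ≥ 0, as they must be for A^T A). The largest is λ_max ≈ 67.4695, hence ||A||_2 = sqrt(λ_max) ≈ 8.214.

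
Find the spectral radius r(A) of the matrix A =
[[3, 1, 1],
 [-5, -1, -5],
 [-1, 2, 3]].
r(A) ≈ 3.5739

The eigenvalues of A are the roots of its characteristic polynomial. With M = A (coefficients from the trace, the sum of principal 2x2 minors, and det A):
  p(λ) = det(λ I - M) = λ^3 - 5λ^2 + 19λ - 30.
No integer candidate from the rational root theorem (±divisors of 30) is a root, so the roots are irrational. The cubic discriminant is Δ = -6411 < 0, so there is one real root and a complex-conjugate pair. p(2) = -4 and p(3) = 9 have opposite signs, so a root lies in (2, 3); Newton's method refines it to λ ≈ 2.3487. Dividing out (λ - (2.3487)) leaves approximately λ^2 - 2.6513λ + 12.7729. For λ^2 - 2.6513λ + 12.7729 the discriminant is -44.0623. It is negative, so the remaining roots are the complex-conjugate pair λ ≈ 1.3256 ± 3.319i. Their product equals the constant term, so |λ|^2 ≈ 12.7729 and |λ| ≈ 3.5739.
Thus the eigenvalues (to 4 decimals) are 2.3487 (modulus 2.3487); 1.3256 ± 3.319i (modulus 3.5739). The spectral radius is the largest modulus: r(A) ≈ 3.5739. (Cross-check: r(A) ≤ ||A||_2 ≈ 7.9288; equality holds whenever A is normal, though it can also hold for some non-normal A.)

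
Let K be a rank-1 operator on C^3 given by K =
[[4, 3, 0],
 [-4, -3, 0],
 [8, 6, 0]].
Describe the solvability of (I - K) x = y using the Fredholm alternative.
(I - K) is singular (det(I - K) = 0, i.e. 1 ∈ sigma(K)). (I - K) x = y is solvable iff y ⊥ ker((I - K)^*) = span{(4, 3, 0)}, i.e. iff 4y_1 + 3y_2 = 0. When solvable, the solutions are x = y + c·(1, -1, 2), c arbitrary (ker(I - K) = span{(1, -1, 2)}, dimension 1).

K has rank 1, so it is an outer product K = u v^T: every row of K is a multiple of one row vector. Reading off the entries, u = (1, -1, 2) and v = (4, 3, 0) (row i of K equals u_i·v^T). A rank-one matrix u v^T satisfies K u = u (v·u) and kills the (2)-dimensional subspace v^⊥, so its characteristic polynomial is lambda^2 (lambda - v·u) with v·u = tr K = 1. Hence the eigenvalues of I - K are 1 (multiplicity 2) and 1 - (1) = 0, so det(I - K) = 0. (Direct check: I - K =
[[-3, -3, 0],
 [4, 4, 0],
 [-8, -6, 1]]
has determinant 0.) So 1 is an eigenvalue of K and (I - K) is not invertible. The finite-dimensional Fredholm alternative says: either (I - K) is invertible, or ker(I - K) ≠ {0} and then range(I - K) = ker((I - K)^*)^⊥, with dim ker(I - K) = dim ker((I - K)^*). We are in the second case, so we need both kernels. Kernel of I - K: (I - K) u = u - u (v·u) = u - u = 0, so ker(I - K) = span{u} = span{(1, -1, 2)} (it is exactly 1-dimensional because rank(I - K) = 2). Kernel of the adjoint: K is real, so (I - K)^* = I - K^T = I - v u^T, and (I - v u^T) v = v - v (u·v) = 0; hence ker((I - K)^*) = span{v} = span{(4, 3, 0)}. Therefore (I - K) x = y is solvable iff <y, v> = 0, i.e. iff 4y_1 + 3y_2 = 0. When this holds, K y = u (v·y) = 0, so (I - K) y = y and x = y is a particular solution; the full solution set is the line x = y + c·u = y + c·(1, -1, 2), c ∈ C.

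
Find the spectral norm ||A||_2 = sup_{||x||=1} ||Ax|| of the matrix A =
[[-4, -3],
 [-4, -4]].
||A||_2 = sqrt((57 + sqrt(3185))/2) ≈ 7.5311 (= sqrt(largest eigenvalue of A^T A))

||A||_2 = sigma_max(A) = sqrt(lambda_max(A^T A)). Form the symmetric matrix M = A^T A =
[[32, 28],
 [28, 25]].
Its characteristic polynomial (trace, determinant of M give the coefficients) is
  p(λ) = det(λ I - M) = λ^2 - 57λ + 16.
For λ^2 - 57λ + 16 the discriminant is 3185. It is nonnegative but not a perfect square, so the roots are real and irrational: λ = (57 ± sqrt(3185))/2 ≈ 56.7179, 0.2821.
So the eigenvalues of A^T A are ≈ 0.2821, 56.7179 (all ≥ 0, as they must be for A^T A). The largest is λ_max = (57 + sqrt(3185))/2 ≈ 56.7179, hence ||A||_2 = sqrt(λ_max) = sqrt((57 + sqrt(3185))/2) ≈ 7.5311.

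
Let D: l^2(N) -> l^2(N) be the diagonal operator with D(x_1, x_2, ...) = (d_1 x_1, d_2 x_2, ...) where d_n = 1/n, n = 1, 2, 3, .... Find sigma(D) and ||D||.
sigma(D) = {1/n : n ≥ 1} ∪ {0}; ||D|| = 1

A bounded diagonal operator on l^2 with diagonal entries d_n has spectrum equal to the closure of {d_n : n ≥ 1}: every d_n is an eigenvalue (with eigenvector e_n), so {d_n} ⊂ sigma(D); the spectrum is closed, so its closure is too; and for lambda not in the closure, (D - lambda I) has bounded inverse (the diagonal entries 1/(d_n - lambda) are bounded). For our sequence d_n = 1/n, n = 1, 2, 3, ...:
  - {d_n} = {1/n : n ≥ 1}; the only limit point is 0
  - closure = {1/n : n ≥ 1} ∪ {0}
For the norm: a diagonal operator has ||D|| = sup_n |d_n|. Here d_n = 1/n is positive and decreasing, so sup_n |d_n| = d_1 = 1. So ||D|| = 1.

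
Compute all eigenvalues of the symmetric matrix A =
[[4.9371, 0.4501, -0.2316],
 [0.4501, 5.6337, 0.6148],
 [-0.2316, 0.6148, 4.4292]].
sigma(A) ≈ {4, 5, 6}

A is real symmetric, so its spectrum consists of real eigenvalues. Expanding the characteristic polynomial of the displayed matrix gives
  det(λ I - A) = p(λ) = λ^3 + (-15)λ^2 + (74)λ + (-120).
Solving p(λ) = 0 yields eigenvalues ≈ 4, 5, 6. (A is shown rounded to 4 decimals, so these recover the underlying integer eigenvalues to within that precision.)
Verification: the trace of A = 15 equals the sum of eigenvalues 15, and det(A) ≈ 120.0006 matches the eigenvalue product 120.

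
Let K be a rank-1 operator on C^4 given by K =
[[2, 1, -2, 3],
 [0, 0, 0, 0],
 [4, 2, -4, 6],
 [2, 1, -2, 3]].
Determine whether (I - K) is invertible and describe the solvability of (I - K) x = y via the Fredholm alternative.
(I - K) is singular (det(I - K) = 0, i.e. 1 ∈ sigma(K)). (I - K) x = y is solvable iff y ⊥ ker((I - K)^*) = span{(2, 1, -2, 3)}, i.e. iff 2y_1 + y_2 - 2y_3 + 3y_4 = 0. When solvable, the solutions are x = y + c·(1, 0, 2, 1), c arbitrary (ker(I - K) = span{(1, 0, 2, 1)}, dimension 1).

K has rank 1, so it is an outer product K = u v^T: every row of K is a multiple of one row vector. Reading off the entries, u = (1, 0, 2, 1) and v = (2, 1, -2, 3) (row i of K equals u_i·v^T). A rank-one matrix u v^T satisfies K u = u (v·u) and kills the (3)-dimensional subspace v^⊥, so its characteristic polynomial is lambda^3 (lambda - v·u) with v·u = tr K = 1. Hence the eigenvalues of I - K are 1 (multiplicity 3) and 1 - (1) = 0, so det(I - K) = 0. (Direct check: I - K =
[[-1, -1, 2, -3],
 [0, 1, 0, 0],
 [-4, -2, 5, -6],
 [-2, -1, 2, -2]]
has determinant 0.) So 1 is an eigenvalue of K and (I - K) is not invertible. The finite-dimensional Fredholm alternative says: either (I - K) is invertible, or ker(I - K) ≠ {0} and then range(I - K) = ker((I - K)^*)^⊥, with dim ker(I - K) = dim ker((I - K)^*). We are in the second case, so we need both kernels. Kernel of I - K: (I - K) u = u - u (v·u) = u - u = 0, so ker(I - K) = span{u} = span{(1, 0, 2, 1)} (it is exactly 1-dimensional because rank(I - K) = 3). Kernel of the adjoint: K is real, so (I - K)^* = I - K^T = I - v u^T, and (I - v u^T) v = v - v (u·v) = 0; hence ker((I - K)^*) = span{v} = span{(2, 1, -2, 3)}. Therefore (I - K) x = y is solvable iff <y, v> = 0, i.e. iff 2y_1 + y_2 - 2y_3 + 3y_4 = 0. When this holds, K y = u (v·y) = 0, so (I - K) y = y and x = y is a particular solution; the full solution set is the line x = y + c·u = y + c·(1, 0, 2, 1), c ∈ C.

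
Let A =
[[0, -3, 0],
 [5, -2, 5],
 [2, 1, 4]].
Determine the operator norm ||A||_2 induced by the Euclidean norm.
||A||_2 ≈ 8.3802 (= sqrt(largest eigenvalue of A^T A))

||A||_2 = sigma_max(A) = sqrt(lambda_max(A^T A)). Form the symmetric matrix M = A^T A =
[[29, -8, 33],
 [-8, 14, -6],
 [33, -6, 41]].
Its characteristic polynomial (trace, sum of principal 2x2 minors, determinant of M give the coefficients) is
  p(λ) = det(λ I - M) = λ^3 - 84λ^2 + 980λ - 900.
No integer candidate from the rational root theorem (±divisors of 900) is a root, so the roots are irrational. The cubic discriminant is Δ = 2189794000 > 0, so there are three distinct real roots. p(1) = -3 and p(2) = 732 have opposite signs, so a root lies in (1, 2); Newton's method refines it to λ ≈ 1.0037. p(12) = 492 and p(13) = -159 have opposite signs, so a root lies in (12, 13); Newton's method refines it to λ ≈ 12.7684. p(70) = -900 and p(71) = 3147 have opposite signs, so a root lies in (70, 71); Newton's method refines it to λ ≈ 70.2279. Check (Vieta): the three roots sum to 84, matching tr M = 84.
So the eigenvalues of A^T A are ≈ 1.0037, 12.7684, 70.2279 (all ≥ 0, as they must be for A^T A). The largest is λ_max ≈ 70.2279, hence ||A||_2 = sqrt(λ_max) ≈ 8.3802.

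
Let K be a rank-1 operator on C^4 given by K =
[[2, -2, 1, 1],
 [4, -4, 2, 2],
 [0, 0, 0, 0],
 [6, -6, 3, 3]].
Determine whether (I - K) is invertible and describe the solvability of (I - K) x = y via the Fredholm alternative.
(I - K) is singular (det(I - K) = 0, i.e. 1 ∈ sigma(K)). (I - K) x = y is solvable iff y ⊥ ker((I - K)^*) = span{(2, -2, 1, 1)}, i.e. iff 2y_1 - 2y_2 + y_3 + y_4 = 0. When solvable, the solutions are x = y + c·(1, 2, 0, 3), c arbitrary (ker(I - K) = span{(1, 2, 0, 3)}, dimension 1).

K has rank 1, so it is an outer product K = u v^T: every row of K is a multiple of one row vector. Reading off the entries, u = (1, 2, 0, 3) and v = (2, -2, 1, 1) (row i of K equals u_i·v^T). A rank-one matrix u v^T satisfies K u = u (v·u) and kills the (3)-dimensional subspace v^⊥, so its characteristic polynomial is lambda^3 (lambda - v·u) with v·u = tr K = 1. Hence the eigenvalues of I - K are 1 (multiplicity 3) and 1 - (1) = 0, so det(I - K) = 0. (Direct check: I - K =
[[-1, 2, -1, -1],
 [-4, 5, -2, -2],
 [0, 0, 1, 0],
 [-6, 6, -3, -2]]
has determinant 0.) So 1 is an eigenvalue of K and (I - K) is not invertible. The finite-dimensional Fredholm alternative says: either (I - K) is invertible, or ker(I - K) ≠ {0} and then range(I - K) = ker((I - K)^*)^⊥, with dim ker(I - K) = dim ker((I - K)^*). We are in the second case, so we need both kernels. Kernel of I - K: (I - K) u = u - u (v·u) = u - u = 0, so ker(I - K) = span{u} = span{(1, 2, 0, 3)} (it is exactly 1-dimensional because rank(I - K) = 3). Kernel of the adjoint: K is real, so (I - K)^* = I - K^T = I - v u^T, and (I - v u^T) v = v - v (u·v) = 0; hence ker((I - K)^*) = span{v} = span{(2, -2, 1, 1)}. Therefore (I - K) x = y is solvable iff <y, v> = 0, i.e. iff 2y_1 - 2y_2 + y_3 + y_4 = 0. When this holds, K y = u (v·y) = 0, so (I - K) y = y and x = y is a particular solution; the full solution set is the line x = y + c·u = y + c·(1, 2, 0, 3), c ∈ C.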